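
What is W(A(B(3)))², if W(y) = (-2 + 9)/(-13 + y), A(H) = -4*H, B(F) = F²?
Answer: 1/49 ≈ 0.020408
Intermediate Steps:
W(y) = 7/(-13 + y)
W(A(B(3)))² = (7/(-13 - 4*3²))² = (7/(-13 - 4*9))² = (7/(-13 - 36))² = (7/(-49))² = (7*(-1/49))² = (-⅐)² = 1/49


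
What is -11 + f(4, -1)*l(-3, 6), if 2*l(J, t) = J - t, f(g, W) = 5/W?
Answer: 23/2 ≈ 11.500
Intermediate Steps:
l(J, t) = J/2 - t/2 (l(J, t) = (J - t)/2 = J/2 - t/2)
-11 + f(4, -1)*l(-3, 6) = -11 + (5/(-1))*((½)*(-3) - ½*6) = -11 + (5*(-1))*(-3/2 - 3) = -11 - 5*(-9/2) = -11 + 45/2 = 23/2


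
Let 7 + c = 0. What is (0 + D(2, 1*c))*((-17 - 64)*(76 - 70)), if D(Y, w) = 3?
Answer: -1458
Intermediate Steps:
c = -7 (c = -7 + 0 = -7)
(0 + D(2, 1*c))*((-17 - 64)*(76 - 70)) = (0 + 3)*((-17 - 64)*(76 - 70)) = 3*(-81*6) = 3*(-486) = -1458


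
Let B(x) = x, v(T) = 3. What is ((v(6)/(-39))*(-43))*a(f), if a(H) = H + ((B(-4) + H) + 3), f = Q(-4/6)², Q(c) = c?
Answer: -43/117 ≈ -0.36752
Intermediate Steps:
f = 4/9 (f = (-4/6)² = (-4*⅙)² = (-⅔)² = 4/9 ≈ 0.44444)
a(H) = -1 + 2*H (a(H) = H + ((-4 + H) + 3) = H + (-1 + H) = -1 + 2*H)
((v(6)/(-39))*(-43))*a(f) = ((3/(-39))*(-43))*(-1 + 2*(4/9)) = ((3*(-1/39))*(-43))*(-1 + 8/9) = -1/13*(-43)*(-⅑) = (43/13)*(-⅑) = -43/117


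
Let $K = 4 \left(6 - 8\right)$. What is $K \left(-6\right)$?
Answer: $48$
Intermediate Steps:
$K = -8$ ($K = 4 \left(-2\right) = -8$)
$K \left(-6\right) = \left(-8\right) \left(-6\right) = 48$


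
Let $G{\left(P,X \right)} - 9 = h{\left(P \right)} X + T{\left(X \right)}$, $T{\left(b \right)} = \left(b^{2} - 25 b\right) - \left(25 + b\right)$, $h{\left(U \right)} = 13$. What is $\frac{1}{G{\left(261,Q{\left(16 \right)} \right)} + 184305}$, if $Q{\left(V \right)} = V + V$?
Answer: $\frac{1}{184897} \approx 5.4084 \cdot 10^{-6}$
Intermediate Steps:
$Q{\left(V \right)} = 2 V$
$T{\left(b \right)} = -25 + b^{2} - 26 b$
$G{\left(P,X \right)} = -16 + X^{2} - 13 X$ ($G{\left(P,X \right)} = 9 - \left(25 - X^{2} + 13 X\right) = -16 + X^{2} - 13 X$)
$\frac{1}{G{\left(261,Q{\left(16 \right)} \right)} + 184305} = \frac{1}{\left(-16 + \left(2 \cdot 16\right)^{2} - 13 \cdot 2 \cdot 16\right) + 184305} = \frac{1}{\left(-16 + 32^{2} - 416\right) + 184305} = \frac{1}{\left(-16 + 1024 - 416\right) + 184305} = \frac{1}{592 + 184305} = \frac{1}{184897}$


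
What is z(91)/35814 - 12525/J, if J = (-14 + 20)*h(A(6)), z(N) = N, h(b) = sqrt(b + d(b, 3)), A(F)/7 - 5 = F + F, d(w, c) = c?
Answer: 91/35814 - 4175*sqrt(122)/244 ≈ -188.99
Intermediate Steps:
A(F) = 35 + 14*F (A(F) = 35 + 7*(F + F) = 35 + 7*(2*F) = 35 + 14*F)
h(b) = sqrt(3 + b) (h(b) = sqrt(b + 3) = sqrt(3 + b))
J = 6*sqrt(122) (J = (-14 + 20)*sqrt(3 + (35 + 14*6)) = 6*sqrt(3 + (35 + 84)) = 6*sqrt(3 + 119) = 6*sqrt(122) ≈ 66.272)
z(91)/35814 - 12525/J = 91/35814 - 12525*sqrt(122)/732 = 91*(1/35814) - 4175*sqrt(122)/244 = 91/35814 - 4175*sqrt(122)/244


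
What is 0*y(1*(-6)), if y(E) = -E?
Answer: 0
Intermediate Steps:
0*y(1*(-6)) = 0*(-(-6)) = 0*(-1*(-6)) = 0*6 = 0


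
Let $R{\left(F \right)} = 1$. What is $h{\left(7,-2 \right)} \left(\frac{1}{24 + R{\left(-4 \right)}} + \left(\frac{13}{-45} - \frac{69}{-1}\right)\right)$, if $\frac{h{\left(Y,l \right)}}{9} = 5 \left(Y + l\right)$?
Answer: $15469$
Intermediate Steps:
$h{\left(Y,l \right)} = 45 Y + 45 l$ ($h{\left(Y,l \right)} = 9 \cdot 5 \left(Y + l\right) = 9 \left(5 Y + 5 l\right) = 45 Y + 45 l$)
$h{\left(7,-2 \right)} \left(\frac{1}{24 + R{\left(-4 \right)}} + \left(\frac{13}{-45} - \frac{69}{-1}\right)\right) = \left(45 \cdot 7 + 45 \left(-2\right)\right) \left(\frac{1}{24 + 1} + \left(\frac{13}{-45} - \frac{69}{-1}\right)\right) = \left(315 - 90\right) \left(\frac{1}{25} + \left(13 \left(- \frac{1}{45}\right) - -69\right)\right) = 225 \left(\frac{1}{25} + \left(- \frac{13}{45} + 69\right)\right) = 225 \left(\frac{1}{25} + \frac{3092}{45}\right) = 225 \cdot \frac{15469}{225} = 15469$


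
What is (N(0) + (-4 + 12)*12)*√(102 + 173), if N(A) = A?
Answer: 480*√11 ≈ 1592.0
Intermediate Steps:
(N(0) + (-4 + 12)*12)*√(102 + 173) = (0 + (-4 + 12)*12)*√(102 + 173) = (0 + 8*12)*√275 = (0 + 96)*(5*√11) = 96*(5*√11) = 480*√11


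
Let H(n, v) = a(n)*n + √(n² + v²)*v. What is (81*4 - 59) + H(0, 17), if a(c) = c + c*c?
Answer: 554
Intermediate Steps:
a(c) = c + c²
H(n, v) = v*√(n² + v²) + n²*(1 + n) (H(n, v) = (n*(1 + n))*n + √(n² + v²)*v = n²*(1 + n) + v*√(n² + v²) = v*√(n² + v²) + n²*(1 + n))
(81*4 - 59) + H(0, 17) = (81*4 - 59) + (17*√(0² + 17²) + 0²*(1 + 0)) = (324 - 59) + (17*√(0 + 289) + 0*1) = 265 + (17*√289 + 0) = 265 + (17*17 + 0) = 265 + (289 + 0) = 265 + 289 = 554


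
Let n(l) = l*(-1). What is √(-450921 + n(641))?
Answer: I*√451562 ≈ 671.98*I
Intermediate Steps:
n(l) = -l
√(-450921 + n(641)) = √(-450921 - 1*641) = √(-450921 - 641) = √(-451562) = I*√451562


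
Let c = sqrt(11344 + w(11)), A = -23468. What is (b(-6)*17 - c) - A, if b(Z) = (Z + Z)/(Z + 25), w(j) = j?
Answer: 445688/19 - sqrt(11355) ≈ 23351.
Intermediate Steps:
b(Z) = 2*Z/(25 + Z) (b(Z) = (2*Z)/(25 + Z) = 2*Z/(25 + Z))
c = sqrt(11355) (c = sqrt(11344 + 11) = sqrt(11355) ≈ 106.56)
(b(-6)*17 - c) - A = ((2*(-6)/(25 - 6))*17 - sqrt(11355)) - 1*(-23468) = ((2*(-6)/19)*17 - sqrt(11355)) + 23468 = ((2*(-6)*(1/19))*17 - sqrt(11355)) + 23468 = (-12/19*17 - sqrt(11355)) + 23468 = (-204/19 - sqrt(11355)) + 23468 = 445688/19 - sqrt(11355)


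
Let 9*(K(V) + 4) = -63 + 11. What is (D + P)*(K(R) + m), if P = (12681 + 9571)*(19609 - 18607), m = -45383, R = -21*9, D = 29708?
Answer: -9121039019420/9 ≈ -1.0134e+12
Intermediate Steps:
R = -189
P = 22296504 (P = 22252*1002 = 22296504)
K(V) = -88/9 (K(V) = -4 + (-63 + 11)/9 = -4 + (⅑)*(-52) = -4 - 52/9 = -88/9)
(D + P)*(K(R) + m) = (29708 + 22296504)*(-88/9 - 45383) = 22326212*(-408535/9) = -9121039019420/9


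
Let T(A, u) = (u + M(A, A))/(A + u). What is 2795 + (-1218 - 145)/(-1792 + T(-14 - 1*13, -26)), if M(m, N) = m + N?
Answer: 265306559/94896 ≈ 2795.8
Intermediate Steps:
M(m, N) = N + m
T(A, u) = (u + 2*A)/(A + u) (T(A, u) = (u + (A + A))/(A + u) = (u + 2*A)/(A + u))
2795 + (-1218 - 145)/(-1792 + T(-14 - 1*13, -26)) = 2795 + (-1218 - 145)/(-1792 + (-26 + 2*(-14 - 1*13))/((-14 - 1*13) - 26)) = 2795 - 1363/(-1792 + (-26 + 2*(-14 - 13))/((-14 - 13) - 26)) = 2795 - 1363/(-1792 + (-26 + 2*(-27))/(-27 - 26)) = 2795 - 1363/(-1792 + (-26 - 54)/(-53)) = 2795 - 1363/(-1792 - 1/53*(-80)) = 2795 - 1363/(-1792 + 80/53) = 2795 - 1363/(-94896/53) = 2795 - 1363*(-53/94896) = 2795 + 72239/94896 = 265306559/94896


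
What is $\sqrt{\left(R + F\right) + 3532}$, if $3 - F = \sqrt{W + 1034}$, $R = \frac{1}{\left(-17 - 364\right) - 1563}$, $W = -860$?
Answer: $\frac{\sqrt{41232234 - 11664 \sqrt{174}}}{108} \approx 59.345$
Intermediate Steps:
$R = - \frac{1}{1944}$ ($R = \frac{1}{\left(-17 - 364\right) - 1563} = \frac{1}{-381 - 1563} = \frac{1}{-1944} = - \frac{1}{1944} \approx -0.0005144$)
$F = 3 - \sqrt{174}$ ($F = 3 - \sqrt{-860 + 1034} = 3 - \sqrt{174} \approx -10.191$)
$\sqrt{\left(R + F\right) + 3532} = \sqrt{\left(- \frac{1}{1944} + \left(3 - \sqrt{174}\right)\right) + 3532} = \sqrt{\left(\frac{5831}{1944} - \sqrt{174}\right) + 3532} = \sqrt{\frac{6872039}{1944} - \sqrt{174}}$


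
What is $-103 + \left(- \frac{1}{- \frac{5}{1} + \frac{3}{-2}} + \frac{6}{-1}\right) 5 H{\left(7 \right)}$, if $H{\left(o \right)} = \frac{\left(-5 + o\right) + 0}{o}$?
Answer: $- \frac{10133}{91} \approx -111.35$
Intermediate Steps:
$H{\left(o \right)} = \frac{-5 + o}{o}$
$-103 + \left(- \frac{1}{- \frac{5}{1} + \frac{3}{-2}} + \frac{6}{-1}\right) 5 H{\left(7 \right)} = -103 + \left(- \frac{1}{- \frac{5}{1} + \frac{3}{-2}} + \frac{6}{-1}\right) 5 \frac{-5 + 7}{7} = -103 + \left(- \frac{1}{\left(-5\right) 1 + 3 \left(- \frac{1}{2}\right)} + 6 \left(-1\right)\right) 5 \cdot \frac{1}{7} \cdot 2 = -103 + \left(- \frac{1}{-5 - \frac{3}{2}} - 6\right) 5 \cdot \frac{2}{7} = -103 + \left(- \frac{1}{- \frac{13}{2}} - 6\right) 5 \cdot \frac{2}{7} = -103 + \left(\left(-1\right) \left(- \frac{2}{13}\right) - 6\right) 5 \cdot \frac{2}{7} = -103 + \left(\frac{2}{13} - 6\right) 5 \cdot \frac{2}{7} = -103 + \left(- \frac{76}{13}\right) 5 \cdot \frac{2}{7} = -103 - \frac{760}{91} = - \frac{10133}{91}$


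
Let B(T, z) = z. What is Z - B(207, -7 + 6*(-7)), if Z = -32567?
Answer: -32518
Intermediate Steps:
Z - B(207, -7 + 6*(-7)) = -32567 - (-7 + 6*(-7)) = -32567 - (-7 - 42) = -32567 - 1*(-49) = -32567 + 49 = -32518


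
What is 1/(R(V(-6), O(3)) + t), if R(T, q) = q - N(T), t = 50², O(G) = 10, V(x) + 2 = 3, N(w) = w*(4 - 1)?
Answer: 1/2507 ≈ 0.00039888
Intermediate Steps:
N(w) = 3*w (N(w) = w*3 = 3*w)
V(x) = 1 (V(x) = -2 + 3 = 1)
t = 2500
R(T, q) = q - 3*T
1/(R(V(-6), O(3)) + t) = 1/((10 - 3*1) + 2500) = 1/((10 - 3) + 2500) = 1/(7 + 2500) = 1/2507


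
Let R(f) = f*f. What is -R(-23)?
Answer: -529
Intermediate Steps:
R(f) = f²
-R(-23) = -1*(-23)² = -1*529 = -529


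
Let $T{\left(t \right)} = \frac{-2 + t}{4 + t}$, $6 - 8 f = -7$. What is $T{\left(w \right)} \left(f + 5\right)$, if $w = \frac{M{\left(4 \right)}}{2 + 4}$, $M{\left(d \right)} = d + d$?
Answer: $- \frac{53}{64} \approx -0.82813$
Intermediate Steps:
$f = \frac{13}{8}$ ($f = \frac{3}{4} - - \frac{7}{8} = \frac{3}{4} + \frac{7}{8} = \frac{13}{8} \approx 1.625$)
$M{\left(d \right)} = 2 d$
$w = \frac{4}{3}$ ($w = \frac{2 \cdot 4}{2 + 4} = \frac{1}{6} \cdot 8 = \frac{4}{3} \approx 1.3333$)
$T{\left(t \right)} = \frac{-2 + t}{4 + t}$
$T{\left(w \right)} \left(f + 5\right) = \frac{-2 + \frac{4}{3}}{4 + \frac{4}{3}} \left(\frac{13}{8} + 5\right) = \frac{1}{\frac{16}{3}} \left(- \frac{2}{3}\right) \frac{53}{8} = \frac{3}{16} \left(- \frac{2}{3}\right) \frac{53}{8} = \left(- \frac{1}{8}\right) \frac{53}{8} = - \frac{53}{64}$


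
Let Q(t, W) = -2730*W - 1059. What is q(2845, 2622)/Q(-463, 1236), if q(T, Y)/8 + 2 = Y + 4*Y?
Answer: -3616/116391 ≈ -0.031068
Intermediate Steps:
q(T, Y) = -16 + 40*Y (q(T, Y) = -16 + 8*(Y + 4*Y) = -16 + 8*(5*Y) = -16 + 40*Y)
Q(t, W) = -1059 - 2730*W
q(2845, 2622)/Q(-463, 1236) = (-16 + 40*2622)/(-1059 - 2730*1236) = (-16 + 104880)/(-1059 - 3374280) = 104864/(-3375339) = 104864*(-1/3375339) = -3616/116391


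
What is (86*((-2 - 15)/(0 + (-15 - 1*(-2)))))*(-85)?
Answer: -124270/13 ≈ -9559.2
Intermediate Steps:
(86*((-2 - 15)/(0 + (-15 - 1*(-2)))))*(-85) = (86*(-17/(0 + (-15 + 2))))*(-85) = (86*(-17/(0 - 13)))*(-85) = (86*(-17/(-13)))*(-85) = (86*(-17*(-1/13)))*(-85) = (86*(17/13))*(-85) = (1462/13)*(-85) = -124270/13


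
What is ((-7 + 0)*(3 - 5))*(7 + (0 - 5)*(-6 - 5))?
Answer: 868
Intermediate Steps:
((-7 + 0)*(3 - 5))*(7 + (0 - 5)*(-6 - 5)) = (-7*(-2))*(7 - 5*(-11)) = 14*(7 + 55) = 14*62 = 868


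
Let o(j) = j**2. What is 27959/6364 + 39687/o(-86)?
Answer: 667664/68413 ≈ 9.7593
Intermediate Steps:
27959/6364 + 39687/o(-86) = 27959/6364 + 39687/((-86)**2) = 27959*(1/6364) + 39687/7396 = 27959/6364 + 39687*(1/7396) = 27959/6364 + 39687/7396 = 667664/68413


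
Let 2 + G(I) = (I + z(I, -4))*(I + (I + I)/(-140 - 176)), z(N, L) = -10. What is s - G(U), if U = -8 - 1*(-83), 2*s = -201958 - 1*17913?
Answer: -9067434/79 ≈ -1.1478e+5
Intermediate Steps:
s = -219871/2 (s = (-201958 - 1*17913)/2 = (-201958 - 17913)/2 = (½)*(-219871) = -219871/2 ≈ -1.0994e+5)
U = 75 (U = -8 + 83 = 75)
G(I) = -2 + 157*I*(-10 + I)/158 (G(I) = -2 + (I - 10)*(I + (I + I)/(-140 - 176)) = -2 + (-10 + I)*(I + (2*I)/(-316)) = -2 + (-10 + I)*(I + (2*I)*(-1/316)) = -2 + (-10 + I)*(I - I/158) = -2 + (-10 + I)*(157*I/158) = -2 + 157*I*(-10 + I)/158)
s - G(U) = -219871/2 - (-2 - 785/79*75 + (157/158)*75²) = -219871/2 - (-2 - 58875/79 + (157/158)*5625) = -219871/2 - (-2 - 58875/79 + 883125/158) = -219871/2 - 1*765059/158 = -219871/2 - 765059/158 = -9067434/79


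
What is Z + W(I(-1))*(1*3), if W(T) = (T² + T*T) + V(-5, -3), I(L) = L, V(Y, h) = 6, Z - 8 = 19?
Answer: 51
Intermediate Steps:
Z = 27 (Z = 8 + 19 = 27)
W(T) = 6 + 2*T² (W(T) = (T² + T*T) + 6 = (T² + T²) + 6 = 2*T² + 6 = 6 + 2*T²)
Z + W(I(-1))*(1*3) = 27 + (6 + 2*(-1)²)*(1*3) = 27 + (6 + 2*1)*3 = 27 + (6 + 2)*3 = 27 + 8*3 = 27 + 24 = 51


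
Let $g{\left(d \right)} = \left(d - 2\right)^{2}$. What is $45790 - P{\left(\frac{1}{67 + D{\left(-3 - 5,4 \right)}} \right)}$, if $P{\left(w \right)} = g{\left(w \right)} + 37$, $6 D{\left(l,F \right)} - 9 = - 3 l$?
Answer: $\frac{961873881}{21025} \approx 45749.0$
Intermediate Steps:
$D{\left(l,F \right)} = \frac{3}{2} - \frac{l}{2}$ ($D{\left(l,F \right)} = \frac{3}{2} + \frac{\left(-3\right) l}{6} = \frac{3}{2} - \frac{l}{2}$)
$g{\left(d \right)} = \left(-2 + d\right)^{2}$
$P{\left(w \right)} = 37 + \left(-2 + w\right)^{2}$ ($P{\left(w \right)} = \left(-2 + w\right)^{2} + 37 = 37 + \left(-2 + w\right)^{2}$)
$45790 - P{\left(\frac{1}{67 + D{\left(-3 - 5,4 \right)}} \right)} = 45790 - \left(37 + \left(-2 + \frac{1}{67 - \left(- \frac{3}{2} + \frac{-3 - 5}{2}\right)}\right)^{2}\right) = 45790 - \left(37 + \left(-2 + \frac{1}{67 + \left(\frac{3}{2} - -4\right)}\right)^{2}\right) = 45790 - \left(37 + \left(-2 + \frac{1}{67 + \left(\frac{3}{2} + 4\right)}\right)^{2}\right) = 45790 - \left(37 + \left(-2 + \frac{1}{67 + \frac{11}{2}}\right)^{2}\right) = 45790 - \left(37 + \left(-2 + \frac{1}{\frac{145}{2}}\right)^{2}\right) = 45790 - \left(37 + \left(-2 + \frac{2}{145}\right)^{2}\right) = 45790 - \left(37 + \left(- \frac{288}{145}\right)^{2}\right) = 45790 - \left(37 + \frac{82944}{21025}\right) = 45790 - \frac{860869}{21025} = \frac{961873881}{21025}$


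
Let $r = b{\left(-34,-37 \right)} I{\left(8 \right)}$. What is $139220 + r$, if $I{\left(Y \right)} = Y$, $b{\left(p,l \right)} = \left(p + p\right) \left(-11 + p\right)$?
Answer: $163700$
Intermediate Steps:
$b{\left(p,l \right)} = 2 p \left(-11 + p\right)$
$r = 24480$ ($r = 2 \left(-34\right) \left(-11 - 34\right) 8 = 2 \left(-34\right) \left(-45\right) 8 = 3060 \cdot 8 = 24480$)
$139220 + r = 139220 + 24480 = 163700$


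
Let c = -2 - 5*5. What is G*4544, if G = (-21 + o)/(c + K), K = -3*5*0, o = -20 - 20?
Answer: 277184/27 ≈ 10266.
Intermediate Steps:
c = -27 (c = -2 - 25 = -27)
o = -40
K = 0 (K = -15*0 = 0)
G = 61/27 (G = (-21 - 40)/(-27 + 0) = -61/(-27) = -61*(-1/27) = 61/27 ≈ 2.2593)
G*4544 = (61/27)*4544 = 277184/27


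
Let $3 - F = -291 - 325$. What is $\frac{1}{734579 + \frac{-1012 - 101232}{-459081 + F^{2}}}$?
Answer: $\frac{18980}{13942334981} \approx 1.3613 \cdot 10^{-6}$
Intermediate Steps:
$F = 619$ ($F = 3 - \left(-291 - 325\right) = 3 - -616 = 3 + 616 = 619$)
$\frac{1}{734579 + \frac{-1012 - 101232}{-459081 + F^{2}}} = \frac{1}{734579 + \frac{-1012 - 101232}{-459081 + 619^{2}}} = \frac{1}{734579 - \frac{102244}{-459081 + 383161}} = \frac{1}{734579 - \frac{102244}{-75920}} = \frac{1}{734579 - - \frac{25561}{18980}} = \frac{1}{734579 + \frac{25561}{18980}} = \frac{1}{\frac{13942334981}{18980}} = \frac{18980}{13942334981}$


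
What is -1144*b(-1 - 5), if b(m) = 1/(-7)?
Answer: 1144/7 ≈ 163.43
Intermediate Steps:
b(m) = -1/7
-1144*b(-1 - 5) = -1144*(-1/7) = 1144/7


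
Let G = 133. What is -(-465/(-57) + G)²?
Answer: -7193124/361 ≈ -19926.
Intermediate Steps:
-(-465/(-57) + G)² = -(-465/(-57) + 133)² = -(-465*(-1/57) + 133)² = -(155/19 + 133)² = -(2682/19)² = -1*7193124/361 = -7193124/361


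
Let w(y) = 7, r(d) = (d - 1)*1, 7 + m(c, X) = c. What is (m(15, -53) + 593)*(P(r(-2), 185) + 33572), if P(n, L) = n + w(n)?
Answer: 20179176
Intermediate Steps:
m(c, X) = -7 + c
r(d) = -1 + d (r(d) = (-1 + d)*1 = -1 + d)
P(n, L) = 7 + n (P(n, L) = n + 7 = 7 + n)
(m(15, -53) + 593)*(P(r(-2), 185) + 33572) = ((-7 + 15) + 593)*((7 + (-1 - 2)) + 33572) = (8 + 593)*((7 - 3) + 33572) = 601*(4 + 33572) = 601*33576 = 20179176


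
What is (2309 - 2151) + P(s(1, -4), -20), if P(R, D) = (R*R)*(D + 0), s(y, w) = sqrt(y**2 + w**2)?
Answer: -182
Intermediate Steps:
s(y, w) = sqrt(w**2 + y**2)
P(R, D) = D*R**2 (P(R, D) = R**2*D = D*R**2)
(2309 - 2151) + P(s(1, -4), -20) = (2309 - 2151) - 20*(sqrt((-4)**2 + 1**2))**2 = 158 - 20*(sqrt(16 + 1))**2 = 158 - 20*(sqrt(17))**2 = 158 - 20*17 = 158 - 340 = -182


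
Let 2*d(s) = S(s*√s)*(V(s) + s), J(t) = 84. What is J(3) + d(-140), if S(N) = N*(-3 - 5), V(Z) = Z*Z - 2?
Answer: 84 + 21792960*I*√35 ≈ 84.0 + 1.2893e+8*I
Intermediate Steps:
V(Z) = -2 + Z² (V(Z) = Z² - 2 = -2 + Z²)
S(N) = -8*N (S(N) = N*(-8) = -8*N)
d(s) = -4*s^(3/2)*(-2 + s + s²) (d(s) = ((-8*s*√s)*((-2 + s²) + s))/2 = ((-8*s^(3/2))*(-2 + s + s²))/2 = (-8*s^(3/2)*(-2 + s + s²))/2 = -4*s^(3/2)*(-2 + s + s²))
J(3) + d(-140) = 84 + 4*(-140)^(3/2)*(2 - 1*(-140) - 1*(-140)²) = 84 + 4*(-280*I*√35)*(2 + 140 - 1*19600) = 84 + 4*(-280*I*√35)*(2 + 140 - 19600) = 84 + 4*(-280*I*√35)*(-19458) = 84 + 21792960*I*√35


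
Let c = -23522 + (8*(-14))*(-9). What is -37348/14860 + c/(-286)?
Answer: 40484564/531245 ≈ 76.207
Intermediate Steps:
c = -22514 (c = -23522 - 112*(-9) = -23522 + 1008 = -22514)
-37348/14860 + c/(-286) = -37348/14860 - 22514/(-286) = -37348*1/14860 - 22514*(-1/286) = -9337/3715 + 11257/143 = 40484564/531245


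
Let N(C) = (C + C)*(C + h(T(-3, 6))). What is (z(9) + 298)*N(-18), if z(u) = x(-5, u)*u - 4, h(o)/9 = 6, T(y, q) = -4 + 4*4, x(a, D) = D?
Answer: -486000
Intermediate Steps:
T(y, q) = 12 (T(y, q) = -4 + 16 = 12)
h(o) = 54 (h(o) = 9*6 = 54)
z(u) = -4 + u² (z(u) = u*u - 4 = u² - 4 = -4 + u²)
N(C) = 2*C*(54 + C) (N(C) = (C + C)*(C + 54) = (2*C)*(54 + C) = 2*C*(54 + C))
(z(9) + 298)*N(-18) = ((-4 + 9²) + 298)*(2*(-18)*(54 - 18)) = ((-4 + 81) + 298)*(2*(-18)*36) = (77 + 298)*(-1296) = 375*(-1296) = -486000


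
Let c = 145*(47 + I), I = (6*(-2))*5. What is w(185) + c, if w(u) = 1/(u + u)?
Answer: -697449/370 ≈ -1885.0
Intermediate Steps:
I = -60 (I = -12*5 = -60)
w(u) = 1/(2*u)
c = -1885 (c = 145*(47 - 60) = 145*(-13) = -1885)
w(185) + c = (½)/185 - 1885 = (½)*(1/185) - 1885 = 1/370 - 1885 = -697449/370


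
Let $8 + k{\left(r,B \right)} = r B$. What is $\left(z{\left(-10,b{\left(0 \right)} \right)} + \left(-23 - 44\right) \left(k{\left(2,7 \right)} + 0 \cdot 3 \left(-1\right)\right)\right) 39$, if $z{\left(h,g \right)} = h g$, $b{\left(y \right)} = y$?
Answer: $-15678$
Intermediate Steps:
$k{\left(r,B \right)} = -8 + B r$ ($k{\left(r,B \right)} = -8 + r B = -8 + B r$)
$z{\left(h,g \right)} = g h$
$\left(z{\left(-10,b{\left(0 \right)} \right)} + \left(-23 - 44\right) \left(k{\left(2,7 \right)} + 0 \cdot 3 \left(-1\right)\right)\right) 39 = \left(0 \left(-10\right) + \left(-23 - 44\right) \left(\left(-8 + 7 \cdot 2\right) + 0 \cdot 3 \left(-1\right)\right)\right) 39 = \left(0 - 67 \left(\left(-8 + 14\right) + 0 \left(-1\right)\right)\right) 39 = \left(0 - 67 \left(6 + 0\right)\right) 39 = \left(0 - 402\right) 39 = \left(-402\right) 39 = -15678$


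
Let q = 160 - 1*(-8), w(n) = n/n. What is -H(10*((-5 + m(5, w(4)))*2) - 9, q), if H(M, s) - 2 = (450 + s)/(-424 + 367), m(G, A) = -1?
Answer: 168/19 ≈ 8.8421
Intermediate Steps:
w(n) = 1
q = 168 (q = 160 + 8 = 168)
H(M, s) = -112/19 - s/57 (H(M, s) = 2 + (450 + s)/(-424 + 367) = 2 + (450 + s)/(-57) = 2 + (450 + s)*(-1/57) = 2 + (-150/19 - s/57) = -112/19 - s/57)
-H(10*((-5 + m(5, w(4)))*2) - 9, q) = -(-112/19 - 1/57*168) = -(-112/19 - 56/19) = -1*(-168/19) = 168/19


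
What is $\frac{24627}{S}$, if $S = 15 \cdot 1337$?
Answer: $\frac{8209}{6685} \approx 1.228$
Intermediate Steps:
$S = 20055$
$\frac{24627}{S} = \frac{24627}{20055} = 24627 \cdot \frac{1}{20055} = \frac{8209}{6685}$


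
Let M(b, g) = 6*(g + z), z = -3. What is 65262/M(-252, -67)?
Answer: -10877/70 ≈ -155.39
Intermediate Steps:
M(b, g) = -18 + 6*g (M(b, g) = 6*(g - 3) = 6*(-3 + g) = -18 + 6*g)
65262/M(-252, -67) = 65262/(-18 + 6*(-67)) = 65262/(-18 - 402) = 65262/(-420) = 65262*(-1/420) = -10877/70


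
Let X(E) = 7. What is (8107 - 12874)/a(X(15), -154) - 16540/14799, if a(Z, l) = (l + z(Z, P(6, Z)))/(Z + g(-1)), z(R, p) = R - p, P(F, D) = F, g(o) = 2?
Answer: 70265653/251583 ≈ 279.29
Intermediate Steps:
a(Z, l) = (-6 + Z + l)/(2 + Z) (a(Z, l) = (l + (Z - 1*6))/(Z + 2) = (l + (Z - 6))/(2 + Z) = (l + (-6 + Z))/(2 + Z) = (-6 + Z + l)/(2 + Z))
(8107 - 12874)/a(X(15), -154) - 16540/14799 = (8107 - 12874)/(((-6 + 7 - 154)/(2 + 7))) - 16540/14799 = -4767/(-153/9) - 16540*1/14799 = -4767/((1/9)*(-153)) - 16540/14799 = -4767/(-17) - 16540/14799 = -4767*(-1/17) - 16540/14799 = 4767/17 - 16540/14799 = 70265653/251583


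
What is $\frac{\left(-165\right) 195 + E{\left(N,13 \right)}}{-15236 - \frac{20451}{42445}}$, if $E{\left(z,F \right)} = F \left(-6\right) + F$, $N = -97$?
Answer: $\frac{1368426800}{646712471} \approx 2.116$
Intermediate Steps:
$E{\left(z,F \right)} = - 5 F$ ($E{\left(z,F \right)} = - 6 F + F = - 5 F$)
$\frac{\left(-165\right) 195 + E{\left(N,13 \right)}}{-15236 - \frac{20451}{42445}} = \frac{\left(-165\right) 195 - 65}{-15236 - \frac{20451}{42445}} = \frac{-32175 - 65}{-15236 - \frac{20451}{42445}} = - \frac{32240}{-15236 - \frac{20451}{42445}} = - \frac{32240}{- \frac{646712471}{42445}} = \left(-32240\right) \left(- \frac{42445}{646712471}\right) = \frac{1368426800}{646712471}$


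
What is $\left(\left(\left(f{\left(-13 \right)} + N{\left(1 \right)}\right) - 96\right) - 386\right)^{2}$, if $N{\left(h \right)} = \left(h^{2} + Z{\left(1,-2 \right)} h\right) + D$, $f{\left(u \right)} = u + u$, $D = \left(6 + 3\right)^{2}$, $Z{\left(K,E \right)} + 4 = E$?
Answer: $186624$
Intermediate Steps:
$Z{\left(K,E \right)} = -4 + E$
$D = 81$ ($D = 9^{2} = 81$)
$f{\left(u \right)} = 2 u$
$N{\left(h \right)} = 81 + h^{2} - 6 h$ ($N{\left(h \right)} = \left(h^{2} + \left(-4 - 2\right) h\right) + 81 = \left(h^{2} - 6 h\right) + 81 = 81 + h^{2} - 6 h$)
$\left(\left(\left(f{\left(-13 \right)} + N{\left(1 \right)}\right) - 96\right) - 386\right)^{2} = \left(\left(\left(2 \left(-13\right) + \left(81 + 1^{2} - 6\right)\right) - 96\right) - 386\right)^{2} = \left(\left(\left(-26 + \left(81 + 1 - 6\right)\right) - 96\right) - 386\right)^{2} = \left(\left(\left(-26 + 76\right) - 96\right) - 386\right)^{2} = \left(\left(50 - 96\right) - 386\right)^{2} = \left(-46 - 386\right)^{2} = \left(-432\right)^{2} = 186624$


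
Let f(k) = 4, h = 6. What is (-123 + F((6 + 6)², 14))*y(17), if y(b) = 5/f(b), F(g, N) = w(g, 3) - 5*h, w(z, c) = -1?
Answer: -385/2 ≈ -192.50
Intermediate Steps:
F(g, N) = -31 (F(g, N) = -1 - 5*6 = -1 - 30 = -31)
y(b) = 5/4
(-123 + F((6 + 6)², 14))*y(17) = (-123 - 31)*(5/4) = -154*5/4 = -385/2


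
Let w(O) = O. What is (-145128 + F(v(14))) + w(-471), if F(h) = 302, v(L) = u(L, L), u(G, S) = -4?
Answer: -145297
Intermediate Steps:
v(L) = -4
(-145128 + F(v(14))) + w(-471) = (-145128 + 302) - 471 = -144826 - 471 = -145297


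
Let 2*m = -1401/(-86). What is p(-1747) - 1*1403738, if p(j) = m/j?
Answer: -421800810593/300484 ≈ -1.4037e+6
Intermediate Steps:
m = 1401/172 (m = (-1401/(-86))/2 = (-1401*(-1/86))/2 = (1/2)*(1401/86) = 1401/172 ≈ 8.1454)
p(j) = 1401/(172*j)
p(-1747) - 1*1403738 = (1401/172)/(-1747) - 1*1403738 = (1401/172)*(-1/1747) - 1403738 = -1401/300484 - 1403738 = -421800810593/300484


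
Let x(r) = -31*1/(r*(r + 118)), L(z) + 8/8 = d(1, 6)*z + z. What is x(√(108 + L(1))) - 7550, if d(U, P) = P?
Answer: -104265469/13810 - 1829*√114/787170 ≈ -7550.0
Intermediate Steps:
L(z) = -1 + 7*z (L(z) = -1 + (6*z + z) = -1 + 7*z)
x(r) = -31/(r*(118 + r)) (x(r) = -31*1/(r*(118 + r)) = -31/(r*(118 + r)))
x(√(108 + L(1))) - 7550 = -31/((√(108 + (-1 + 7*1)))*(118 + √(108 + (-1 + 7*1)))) - 7550 = -31/((√(108 + (-1 + 7)))*(118 + √(108 + (-1 + 7)))) - 7550 = -31/((√(108 + 6))*(118 + √(108 + 6))) - 7550 = -31/((√114)*(118 + √114)) - 7550 = -31*√114/114/(118 + √114) - 7550 = -31*√114/(114*(118 + √114)) - 7550 = -7550 - 31*√114/(114*(118 + √114))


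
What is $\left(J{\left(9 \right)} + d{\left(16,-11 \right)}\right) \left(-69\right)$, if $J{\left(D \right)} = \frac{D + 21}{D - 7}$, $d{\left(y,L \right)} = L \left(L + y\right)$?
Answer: $2760$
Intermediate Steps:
$J{\left(D \right)} = \frac{21 + D}{-7 + D}$
$\left(J{\left(9 \right)} + d{\left(16,-11 \right)}\right) \left(-69\right) = \left(\frac{21 + 9}{-7 + 9} - 11 \left(-11 + 16\right)\right) \left(-69\right) = \left(\frac{1}{2} \cdot 30 - 55\right) \left(-69\right) = \left(15 - 55\right) \left(-69\right) = \left(-40\right) \left(-69\right) = 2760$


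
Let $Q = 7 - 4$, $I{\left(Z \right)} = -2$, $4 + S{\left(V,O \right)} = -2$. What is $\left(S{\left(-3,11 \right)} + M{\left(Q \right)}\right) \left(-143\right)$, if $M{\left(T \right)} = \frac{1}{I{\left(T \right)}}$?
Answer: $\frac{1859}{2} \approx 929.5$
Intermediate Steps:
$S{\left(V,O \right)} = -6$ ($S{\left(V,O \right)} = -4 - 2 = -6$)
$Q = 3$
$M{\left(T \right)} = - \frac{1}{2}$ ($M{\left(T \right)} = \frac{1}{-2} = - \frac{1}{2}$)
$\left(S{\left(-3,11 \right)} + M{\left(Q \right)}\right) \left(-143\right) = \left(-6 - \frac{1}{2}\right) \left(-143\right) = \left(- \frac{13}{2}\right) \left(-143\right) = \frac{1859}{2}$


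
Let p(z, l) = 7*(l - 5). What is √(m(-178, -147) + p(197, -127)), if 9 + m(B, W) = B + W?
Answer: I*√1258 ≈ 35.468*I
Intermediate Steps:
m(B, W) = -9 + B + W (m(B, W) = -9 + (B + W) = -9 + B + W)
p(z, l) = -35 + 7*l (p(z, l) = 7*(-5 + l) = -35 + 7*l)
√(m(-178, -147) + p(197, -127)) = √((-9 - 178 - 147) + (-35 + 7*(-127))) = √(-334 + (-35 - 889)) = √(-334 - 924) = √(-1258) = I*√1258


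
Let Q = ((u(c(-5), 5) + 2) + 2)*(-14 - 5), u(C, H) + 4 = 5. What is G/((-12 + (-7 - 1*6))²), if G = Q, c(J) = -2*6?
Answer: -19/125 ≈ -0.15200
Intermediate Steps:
c(J) = -12
u(C, H) = 1 (u(C, H) = -4 + 5 = 1)
Q = -95 (Q = ((1 + 2) + 2)*(-14 - 5) = (3 + 2)*(-19) = 5*(-19) = -95)
G = -95
G/((-12 + (-7 - 1*6))²) = -95/(-12 + (-7 - 1*6))² = -95/(-12 + (-7 - 6))² = -95/(-12 - 13)² = -95/((-25)²) = -95/625 = -95*1/625 = -19/125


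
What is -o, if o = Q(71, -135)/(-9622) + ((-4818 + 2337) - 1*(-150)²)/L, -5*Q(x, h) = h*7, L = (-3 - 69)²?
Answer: 40224493/8313408 ≈ 4.8385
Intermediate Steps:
L = 5184 (L = (-72)² = 5184)
Q(x, h) = -7*h/5 (Q(x, h) = -h*7/5 = -7*h/5)
o = -40224493/8313408 (o = -7/5*(-135)/(-9622) + ((-4818 + 2337) - 1*(-150)²)/5184 = 189*(-1/9622) + (-2481 - 1*22500)*(1/5184) = -189/9622 + (-2481 - 22500)*(1/5184) = -189/9622 - 24981*1/5184 = -189/9622 - 8327/1728 = -40224493/8313408 ≈ -4.8385)
-o = -1*(-40224493/8313408) = 40224493/8313408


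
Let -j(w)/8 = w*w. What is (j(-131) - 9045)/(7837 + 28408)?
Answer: -13303/3295 ≈ -4.0373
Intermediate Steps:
j(w) = -8*w² (j(w) = -8*w*w = -8*w²)
(j(-131) - 9045)/(7837 + 28408) = (-8*(-131)² - 9045)/(7837 + 28408) = (-8*17161 - 9045)/36245 = (-137288 - 9045)*(1/36245) = -146333*1/36245 = -13303/3295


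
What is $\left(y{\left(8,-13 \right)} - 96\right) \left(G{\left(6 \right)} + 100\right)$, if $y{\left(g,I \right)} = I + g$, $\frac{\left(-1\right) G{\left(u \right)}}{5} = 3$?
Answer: $-8585$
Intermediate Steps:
$G{\left(u \right)} = -15$ ($G{\left(u \right)} = \left(-5\right) 3 = -15$)
$\left(y{\left(8,-13 \right)} - 96\right) \left(G{\left(6 \right)} + 100\right) = \left(\left(-13 + 8\right) - 96\right) \left(-15 + 100\right) = \left(-5 - 96\right) 85 = \left(-101\right) 85 = -8585$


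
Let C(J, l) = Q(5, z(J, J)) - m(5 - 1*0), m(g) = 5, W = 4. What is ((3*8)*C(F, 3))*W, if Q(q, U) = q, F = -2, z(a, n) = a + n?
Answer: 0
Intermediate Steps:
C(J, l) = 0 (C(J, l) = 5 - 1*5 = 5 - 5 = 0)
((3*8)*C(F, 3))*W = ((3*8)*0)*4 = (24*0)*4 = 0*4 = 0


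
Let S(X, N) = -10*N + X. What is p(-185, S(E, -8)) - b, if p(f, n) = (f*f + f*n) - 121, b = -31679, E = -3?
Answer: 51538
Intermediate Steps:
S(X, N) = X - 10*N
p(f, n) = -121 + f² + f*n (p(f, n) = (f² + f*n) - 121 = -121 + f² + f*n)
p(-185, S(E, -8)) - b = (-121 + (-185)² - 185*(-3 - 10*(-8))) - 1*(-31679) = (-121 + 34225 - 185*(-3 + 80)) + 31679 = (-121 + 34225 - 185*77) + 31679 = (-121 + 34225 - 14245) + 31679 = 19859 + 31679 = 51538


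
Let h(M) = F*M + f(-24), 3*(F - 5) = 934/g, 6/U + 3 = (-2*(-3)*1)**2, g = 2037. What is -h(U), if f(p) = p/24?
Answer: 4243/67221 ≈ 0.063120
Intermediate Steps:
U = 2/11 (U = 6/(-3 + (-2*(-3)*1)**2) = 6/(-3 + (6*1)**2) = 6/(-3 + 6**2) = 6/(-3 + 36) = 6/33 = 6*(1/33) = 2/11 ≈ 0.18182)
f(p) = p/24 (f(p) = p*(1/24) = p/24)
F = 31489/6111 (F = 5 + (934/2037)/3 = 5 + (934*(1/2037))/3 = 5 + (1/3)*(934/2037) = 5 + 934/6111 = 31489/6111 ≈ 5.1528)
h(M) = -1 + 31489*M/6111 (h(M) = 31489*M/6111 + (1/24)*(-24) = 31489*M/6111 - 1 = -1 + 31489*M/6111)
-h(U) = -(-1 + (31489/6111)*(2/11)) = -(-1 + 62978/67221) = -1*(-4243/67221) = 4243/67221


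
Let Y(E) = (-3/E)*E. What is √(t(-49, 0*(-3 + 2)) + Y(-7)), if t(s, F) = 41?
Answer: √38 ≈ 6.1644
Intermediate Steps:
Y(E) = -3
√(t(-49, 0*(-3 + 2)) + Y(-7)) = √(41 - 3) = √38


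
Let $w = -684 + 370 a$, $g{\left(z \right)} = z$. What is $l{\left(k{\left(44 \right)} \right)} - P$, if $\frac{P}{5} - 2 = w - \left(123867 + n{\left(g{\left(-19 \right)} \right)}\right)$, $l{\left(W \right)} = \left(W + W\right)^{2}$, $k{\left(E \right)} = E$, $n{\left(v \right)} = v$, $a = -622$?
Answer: $1781094$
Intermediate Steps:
$l{\left(W \right)} = 4 W^{2}$ ($l{\left(W \right)} = \left(2 W\right)^{2} = 4 W^{2}$)
$w = -230824$ ($w = -684 + 370 \left(-622\right) = -684 - 230140 = -230824$)
$P = -1773350$ ($P = 10 + 5 \left(-230824 - 123848\right) = 10 + 5 \left(-354672\right) = 10 - 1773360 = -1773350$)
$l{\left(k{\left(44 \right)} \right)} - P = 4 \cdot 44^{2} - -1773350 = 4 \cdot 1936 + 1773350 = 7744 + 1773350 = 1781094$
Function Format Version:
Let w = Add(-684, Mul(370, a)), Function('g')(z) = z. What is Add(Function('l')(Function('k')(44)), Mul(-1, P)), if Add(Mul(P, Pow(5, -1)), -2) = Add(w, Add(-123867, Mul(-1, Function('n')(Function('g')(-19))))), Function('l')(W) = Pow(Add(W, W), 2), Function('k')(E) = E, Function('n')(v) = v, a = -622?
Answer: 1781094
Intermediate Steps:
Function('l')(W) = Mul(4, Pow(W, 2)) (Function('l')(W) = Pow(Mul(2, W), 2) = Mul(4, Pow(W, 2)))
w = -230824 (w = Add(-684, Mul(370, -622)) = Add(-684, -230140) = -230824)
P = -1773350 (P = Add(10, Mul(5, Add(-230824, Add(-123867, Mul(-1, -19))))) = Add(10, Mul(5, Add(-230824, Add(-123867, 19)))) = Add(10, Mul(5, Add(-230824, -123848))) = Add(10, Mul(5, -354672)) = Add(10, -1773360) = -1773350)
Add(Function('l')(Function('k')(44)), Mul(-1, P)) = Add(Mul(4, Pow(44, 2)), Mul(-1, -1773350)) = Add(Mul(4, 1936), 1773350) = Add(7744, 1773350) = 1781094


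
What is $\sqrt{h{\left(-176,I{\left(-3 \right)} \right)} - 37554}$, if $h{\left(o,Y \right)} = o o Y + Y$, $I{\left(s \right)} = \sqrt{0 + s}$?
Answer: $\sqrt{-37554 + 30977 i \sqrt{3}} \approx 118.19 + 226.99 i$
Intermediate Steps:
$I{\left(s \right)} = \sqrt{s}$
$h{\left(o,Y \right)} = Y + Y o^{2}$ ($h{\left(o,Y \right)} = o^{2} Y + Y = Y o^{2} + Y = Y + Y o^{2}$)
$\sqrt{h{\left(-176,I{\left(-3 \right)} \right)} - 37554} = \sqrt{\sqrt{-3} \left(1 + \left(-176\right)^{2}\right) - 37554} = \sqrt{i \sqrt{3} \left(1 + 30976\right) - 37554} = \sqrt{i \sqrt{3} \cdot 30977 - 37554} = \sqrt{30977 i \sqrt{3} - 37554} = \sqrt{-37554 + 30977 i \sqrt{3}}$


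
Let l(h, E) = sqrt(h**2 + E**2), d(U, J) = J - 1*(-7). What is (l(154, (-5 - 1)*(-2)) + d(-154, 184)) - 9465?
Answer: -9274 + 2*sqrt(5965) ≈ -9119.5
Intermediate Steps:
d(U, J) = 7 + J (d(U, J) = J + 7 = 7 + J)
l(h, E) = sqrt(E**2 + h**2)
(l(154, (-5 - 1)*(-2)) + d(-154, 184)) - 9465 = (sqrt(((-5 - 1)*(-2))**2 + 154**2) + (7 + 184)) - 9465 = (sqrt((-6*(-2))**2 + 23716) + 191) - 9465 = (sqrt(12**2 + 23716) + 191) - 9465 = (sqrt(144 + 23716) + 191) - 9465 = (sqrt(23860) + 191) - 9465 = (2*sqrt(5965) + 191) - 9465 = (191 + 2*sqrt(5965)) - 9465 = -9274 + 2*sqrt(5965)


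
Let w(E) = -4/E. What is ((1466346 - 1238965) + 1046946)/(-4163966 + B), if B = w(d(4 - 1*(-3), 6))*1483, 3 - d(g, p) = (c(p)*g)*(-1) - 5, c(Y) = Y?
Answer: -31858175/104102116 ≈ -0.30603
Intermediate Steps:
d(g, p) = 8 + g*p (d(g, p) = 3 - ((p*g)*(-1) - 5) = 3 - ((g*p)*(-1) - 5) = 3 - (-g*p - 5) = 3 - (-5 - g*p) = 3 + (5 + g*p) = 8 + g*p)
B = -2966/25 (B = -4/(8 + (4 - 1*(-3))*6)*1483 = -4/(8 + (4 + 3)*6)*1483 = -4/(8 + 7*6)*1483 = -4/(8 + 42)*1483 = -4/50*1483 = -4*1/50*1483 = -2/25*1483 = -2966/25 ≈ -118.64)
((1466346 - 1238965) + 1046946)/(-4163966 + B) = ((1466346 - 1238965) + 1046946)/(-4163966 - 2966/25) = (227381 + 1046946)/(-104102116/25) = 1274327*(-25/104102116) = -31858175/104102116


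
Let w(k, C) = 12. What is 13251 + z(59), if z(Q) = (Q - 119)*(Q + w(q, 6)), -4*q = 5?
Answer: 8991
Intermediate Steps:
q = -5/4 (q = -1/4*5 = -5/4 ≈ -1.2500)
z(Q) = (-119 + Q)*(12 + Q) (z(Q) = (Q - 119)*(Q + 12) = (-119 + Q)*(12 + Q))
13251 + z(59) = 13251 + (-1428 + 59**2 - 107*59) = 13251 + (-1428 + 3481 - 6313) = 13251 - 4260 = 8991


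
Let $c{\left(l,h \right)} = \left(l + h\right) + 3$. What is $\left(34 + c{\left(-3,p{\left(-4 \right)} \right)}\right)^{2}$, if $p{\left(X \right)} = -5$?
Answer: $841$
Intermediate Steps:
$c{\left(l,h \right)} = 3 + h + l$ ($c{\left(l,h \right)} = \left(h + l\right) + 3 = 3 + h + l$)
$\left(34 + c{\left(-3,p{\left(-4 \right)} \right)}\right)^{2} = \left(34 - 5\right)^{2} = 29^{2} = 841$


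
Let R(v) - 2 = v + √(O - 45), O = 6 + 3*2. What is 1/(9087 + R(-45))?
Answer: 9044/81793969 - I*√33/81793969 ≈ 0.00011057 - 7.0232e-8*I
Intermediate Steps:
O = 12 (O = 6 + 6 = 12)
R(v) = 2 + v + I*√33 (R(v) = 2 + (v + √(12 - 45)) = 2 + (v + √(-33)) = 2 + (v + I*√33) = 2 + v + I*√33)
1/(9087 + R(-45)) = 1/(9087 + (2 - 45 + I*√33)) = 1/(9087 + (-43 + I*√33)) = 1/(9044 + I*√33)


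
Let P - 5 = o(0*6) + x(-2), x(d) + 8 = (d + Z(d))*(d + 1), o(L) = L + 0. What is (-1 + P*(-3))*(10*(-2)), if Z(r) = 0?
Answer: -40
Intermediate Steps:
o(L) = L
x(d) = -8 + d*(1 + d) (x(d) = -8 + (d + 0)*(d + 1) = -8 + d*(1 + d))
P = -1 (P = 5 + (0*6 + (-8 - 2 + (-2)²)) = 5 + (0 + (-8 - 2 + 4)) = 5 + (0 - 6) = 5 - 6 = -1)
(-1 + P*(-3))*(10*(-2)) = (-1 - 1*(-3))*(10*(-2)) = (-1 + 3)*(-20) = 2*(-20) = -40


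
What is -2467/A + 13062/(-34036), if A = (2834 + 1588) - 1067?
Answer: -63894911/57095390 ≈ -1.1191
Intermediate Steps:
A = 3355 (A = 4422 - 1067 = 3355)
-2467/A + 13062/(-34036) = -2467/3355 + 13062/(-34036) = -2467*1/3355 + 13062*(-1/34036) = -2467/3355 - 6531/17018 = -63894911/57095390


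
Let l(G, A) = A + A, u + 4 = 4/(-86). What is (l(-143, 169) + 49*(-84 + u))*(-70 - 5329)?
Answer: 923121020/43 ≈ 2.1468e+7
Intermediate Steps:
u = -174/43 (u = -4 + 4/(-86) = -4 + 4*(-1/86) = -4 - 2/43 = -174/43 ≈ -4.0465)
l(G, A) = 2*A
(l(-143, 169) + 49*(-84 + u))*(-70 - 5329) = (2*169 + 49*(-84 - 174/43))*(-70 - 5329) = (338 + 49*(-3786/43))*(-5399) = (338 - 185514/43)*(-5399) = -170980/43*(-5399) = 923121020/43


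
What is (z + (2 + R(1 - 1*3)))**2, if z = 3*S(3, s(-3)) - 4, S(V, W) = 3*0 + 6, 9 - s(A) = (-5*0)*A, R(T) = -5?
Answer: 121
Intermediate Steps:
s(A) = 9 (s(A) = 9 - (-5*0)*A = 9 - 0*A = 9 - 1*0 = 9 + 0 = 9)
S(V, W) = 6 (S(V, W) = 0 + 6 = 6)
z = 14 (z = 3*6 - 4 = 18 - 4 = 14)
(z + (2 + R(1 - 1*3)))**2 = (14 + (2 - 5))**2 = (14 - 3)**2 = 11**2 = 121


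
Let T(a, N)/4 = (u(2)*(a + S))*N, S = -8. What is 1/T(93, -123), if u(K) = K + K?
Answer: -1/167280 ≈ -5.9780e-6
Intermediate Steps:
u(K) = 2*K
T(a, N) = 4*N*(-32 + 4*a) (T(a, N) = 4*(((2*2)*(a - 8))*N) = 4*((4*(-8 + a))*N) = 4*((-32 + 4*a)*N) = 4*(N*(-32 + 4*a)) = 4*N*(-32 + 4*a))
1/T(93, -123) = 1/(16*(-123)*(-8 + 93)) = 1/(16*(-123)*85) = 1/(-167280) = -1/167280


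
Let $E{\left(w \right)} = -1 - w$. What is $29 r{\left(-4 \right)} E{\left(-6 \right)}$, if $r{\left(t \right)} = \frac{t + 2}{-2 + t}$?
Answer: $\frac{145}{3} \approx 48.333$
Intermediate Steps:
$r{\left(t \right)} = \frac{2 + t}{-2 + t}$
$29 r{\left(-4 \right)} E{\left(-6 \right)} = 29 \frac{2 - 4}{-2 - 4} \left(-1 - -6\right) = 29 \frac{1}{-6} \left(-2\right) \left(-1 + 6\right) = 29 \left(\left(- \frac{1}{6}\right) \left(-2\right)\right) 5 = 29 \cdot \frac{1}{3} \cdot 5 = \frac{29}{3} \cdot 5 = \frac{145}{3}$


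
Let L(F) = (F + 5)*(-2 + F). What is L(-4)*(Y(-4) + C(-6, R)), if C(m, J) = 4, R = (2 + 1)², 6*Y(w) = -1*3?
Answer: -21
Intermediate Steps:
Y(w) = -½ (Y(w) = (-1*3)/6 = (⅙)*(-3) = -½)
L(F) = (-2 + F)*(5 + F) (L(F) = (5 + F)*(-2 + F) = (-2 + F)*(5 + F))
R = 9 (R = 3² = 9)
L(-4)*(Y(-4) + C(-6, R)) = (-10 + (-4)² + 3*(-4))*(-½ + 4) = (-10 + 16 - 12)*(7/2) = -6*7/2 = -21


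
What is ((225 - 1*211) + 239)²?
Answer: 64009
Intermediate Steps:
((225 - 1*211) + 239)² = ((225 - 211) + 239)² = (14 + 239)² = 253² = 64009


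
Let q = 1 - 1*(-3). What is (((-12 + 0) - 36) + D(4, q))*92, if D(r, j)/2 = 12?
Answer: -2208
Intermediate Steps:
q = 4 (q = 1 + 3 = 4)
D(r, j) = 24 (D(r, j) = 2*12 = 24)
(((-12 + 0) - 36) + D(4, q))*92 = (((-12 + 0) - 36) + 24)*92 = ((-12 - 36) + 24)*92 = (-48 + 24)*92 = -24*92 = -2208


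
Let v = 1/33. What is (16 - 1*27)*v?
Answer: -⅓ ≈ -0.33333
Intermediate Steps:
v = 1/33 ≈ 0.030303
(16 - 1*27)*v = (16 - 1*27)*(1/33) = (16 - 27)*(1/33) = -11*1/33 = -⅓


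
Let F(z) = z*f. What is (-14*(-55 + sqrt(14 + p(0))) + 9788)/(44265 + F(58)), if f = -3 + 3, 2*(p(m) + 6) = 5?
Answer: 10558/44265 - 7*sqrt(42)/44265 ≈ 0.23749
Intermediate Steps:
p(m) = -7/2 (p(m) = -6 + (1/2)*5 = -6 + 5/2 = -7/2)
f = 0
F(z) = 0 (F(z) = z*0 = 0)
(-14*(-55 + sqrt(14 + p(0))) + 9788)/(44265 + F(58)) = (-14*(-55 + sqrt(14 - 7/2)) + 9788)/(44265 + 0) = (-14*(-55 + sqrt(21/2)) + 9788)/44265 = (-14*(-55 + sqrt(42)/2) + 9788)*(1/44265) = ((770 - 7*sqrt(42)) + 9788)*(1/44265) = (10558 - 7*sqrt(42))*(1/44265) = 10558/44265 - 7*sqrt(42)/44265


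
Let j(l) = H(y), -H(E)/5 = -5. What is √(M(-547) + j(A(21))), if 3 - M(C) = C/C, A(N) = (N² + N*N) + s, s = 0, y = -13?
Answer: 3*√3 ≈ 5.1962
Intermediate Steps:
H(E) = 25 (H(E) = -5*(-5) = 25)
A(N) = 2*N² (A(N) = (N² + N*N) + 0 = (N² + N²) + 0 = 2*N² + 0 = 2*N²)
M(C) = 2 (M(C) = 3 - C/C = 3 - 1*1 = 3 - 1 = 2)
j(l) = 25
√(M(-547) + j(A(21))) = √(2 + 25) = √27 = 3*√3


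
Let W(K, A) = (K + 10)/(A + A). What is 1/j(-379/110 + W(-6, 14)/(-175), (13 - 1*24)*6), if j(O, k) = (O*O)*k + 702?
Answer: -33013750/2702758887 ≈ -0.012215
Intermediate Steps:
W(K, A) = (10 + K)/(2*A) (W(K, A) = (10 + K)/((2*A)) = (10 + K)*(1/(2*A)) = (10 + K)/(2*A))
j(O, k) = 702 + k*O² (j(O, k) = O²*k + 702 = k*O² + 702 = 702 + k*O²)
1/j(-379/110 + W(-6, 14)/(-175), (13 - 1*24)*6) = 1/(702 + ((13 - 1*24)*6)*(-379/110 + ((½)*(10 - 6)/14)/(-175))²) = 1/(702 + ((13 - 24)*6)*(-379*1/110 + ((½)*(1/14)*4)*(-1/175))²) = 1/(702 + (-11*6)*(-379/110 + (⅐)*(-1/175))²) = 1/(702 - 66*(-379/110 - 1/1225)²) = 1/(702 - 66*(-92877/26950)²) = 1/(702 - 66*8626137129/726302500) = 1/(702 - 25878411387/33013750) = 1/(-2702758887/33013750) = -33013750/2702758887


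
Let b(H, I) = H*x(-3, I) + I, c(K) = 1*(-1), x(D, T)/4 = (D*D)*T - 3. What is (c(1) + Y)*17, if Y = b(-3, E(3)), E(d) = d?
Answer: -4862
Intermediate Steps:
x(D, T) = -12 + 4*T*D**2 (x(D, T) = 4*((D*D)*T - 3) = 4*(D**2*T - 3) = 4*(T*D**2 - 3) = 4*(-3 + T*D**2) = -12 + 4*T*D**2)
c(K) = -1
b(H, I) = I + H*(-12 + 36*I) (b(H, I) = H*(-12 + 4*I*(-3)**2) + I = H*(-12 + 4*I*9) + I = H*(-12 + 36*I) + I = I + H*(-12 + 36*I))
Y = -285 (Y = 3 + 12*(-3)*(-1 + 3*3) = 3 + 12*(-3)*(-1 + 9) = 3 + 12*(-3)*8 = 3 - 288 = -285)
(c(1) + Y)*17 = (-1 - 285)*17 = -286*17 = -4862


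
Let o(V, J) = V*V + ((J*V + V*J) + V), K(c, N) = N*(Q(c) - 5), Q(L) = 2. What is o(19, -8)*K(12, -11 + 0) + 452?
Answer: 2960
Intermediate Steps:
K(c, N) = -3*N (K(c, N) = N*(2 - 5) = N*(-3) = -3*N)
o(V, J) = V + V² + 2*J*V (o(V, J) = V² + ((J*V + J*V) + V) = V² + (2*J*V + V) = V² + (V + 2*J*V) = V + V² + 2*J*V)
o(19, -8)*K(12, -11 + 0) + 452 = (19*(1 + 19 + 2*(-8)))*(-3*(-11 + 0)) + 452 = (19*(1 + 19 - 16))*(-3*(-11)) + 452 = (19*4)*33 + 452 = 76*33 + 452 = 2508 + 452 = 2960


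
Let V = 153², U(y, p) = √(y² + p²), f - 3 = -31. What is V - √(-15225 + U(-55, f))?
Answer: 23409 - √(-15225 + √3809) ≈ 23409.0 - 123.14*I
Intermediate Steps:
f = -28 (f = 3 - 31 = -28)
U(y, p) = √(p² + y²)
V = 23409
V - √(-15225 + U(-55, f)) = 23409 - √(-15225 + √((-28)² + (-55)²)) = 23409 - √(-15225 + √(784 + 3025)) = 23409 - √(-15225 + √3809)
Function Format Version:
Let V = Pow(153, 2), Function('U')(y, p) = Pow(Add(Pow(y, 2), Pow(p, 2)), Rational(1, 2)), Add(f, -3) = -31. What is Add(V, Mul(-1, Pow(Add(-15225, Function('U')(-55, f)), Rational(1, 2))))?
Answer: Add(23409, Mul(-1, Pow(Add(-15225, Pow(3809, Rational(1, 2))), Rational(1, 2)))) ≈ Add(23409., Mul(-123.14, I))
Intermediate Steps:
f = -28 (f = Add(3, -31) = -28)
Function('U')(y, p) = Pow(Add(Pow(p, 2), Pow(y, 2)), Rational(1, 2))
V = 23409
Add(V, Mul(-1, Pow(Add(-15225, Function('U')(-55, f)), Rational(1, 2)))) = Add(23409, Mul(-1, Pow(Add(-15225, Pow(Add(Pow(-28, 2), Pow(-55, 2)), Rational(1, 2))), Rational(1, 2)))) = Add(23409, Mul(-1, Pow(Add(-15225, Pow(Add(784, 3025), Rational(1, 2))), Rational(1, 2)))) = Add(23409, Mul(-1, Pow(Add(-15225, Pow(3809, Rational(1, 2))), Rational(1, 2))))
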